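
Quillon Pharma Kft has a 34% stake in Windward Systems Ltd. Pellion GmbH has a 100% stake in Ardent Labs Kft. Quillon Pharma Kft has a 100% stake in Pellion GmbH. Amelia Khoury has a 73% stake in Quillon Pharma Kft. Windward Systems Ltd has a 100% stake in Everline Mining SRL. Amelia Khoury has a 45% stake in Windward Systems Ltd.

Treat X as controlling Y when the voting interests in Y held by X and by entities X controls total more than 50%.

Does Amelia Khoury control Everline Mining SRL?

Yes

Amelia holds 73% of Quillon, so Amelia controls Quillon.
Amelia and Quillon together hold 45% + 34% = 79% of Windward, so Amelia controls Windward.
Windward holds 100% of Everline, so Amelia controls Everline.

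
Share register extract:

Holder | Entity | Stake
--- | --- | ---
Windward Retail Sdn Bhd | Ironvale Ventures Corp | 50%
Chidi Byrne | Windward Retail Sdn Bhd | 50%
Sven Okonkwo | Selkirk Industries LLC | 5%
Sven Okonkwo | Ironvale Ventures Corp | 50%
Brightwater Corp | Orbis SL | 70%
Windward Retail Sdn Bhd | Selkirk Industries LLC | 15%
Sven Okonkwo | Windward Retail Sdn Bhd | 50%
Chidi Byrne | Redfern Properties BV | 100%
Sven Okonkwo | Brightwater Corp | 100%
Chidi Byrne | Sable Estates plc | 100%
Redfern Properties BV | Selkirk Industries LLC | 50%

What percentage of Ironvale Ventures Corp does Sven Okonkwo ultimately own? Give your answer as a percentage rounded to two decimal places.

75.00%

Sven reaches Ironvale along 2 paths.
Direct stake: 50% = 50%.
Via Windward: 50% × 50% = 25%.
Total: 50% + 25% = 75%.
Rounded: 75.00%.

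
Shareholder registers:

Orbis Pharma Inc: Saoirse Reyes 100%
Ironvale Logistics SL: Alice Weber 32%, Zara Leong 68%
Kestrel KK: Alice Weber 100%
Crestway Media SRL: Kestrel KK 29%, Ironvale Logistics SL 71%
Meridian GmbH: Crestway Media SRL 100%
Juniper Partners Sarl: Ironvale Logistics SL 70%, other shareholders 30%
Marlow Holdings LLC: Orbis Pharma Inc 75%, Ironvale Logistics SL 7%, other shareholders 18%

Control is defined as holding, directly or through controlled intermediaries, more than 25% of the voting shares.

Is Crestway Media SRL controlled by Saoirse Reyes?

No

Saoirse holds 100% of Orbis, so Saoirse controls Orbis.
Orbis holds 75% of Marlow, so Saoirse controls Marlow.
Neither Saoirse nor any entity Saoirse controls holds any voting interest in Crestway.
So Saoirse does not control Crestway.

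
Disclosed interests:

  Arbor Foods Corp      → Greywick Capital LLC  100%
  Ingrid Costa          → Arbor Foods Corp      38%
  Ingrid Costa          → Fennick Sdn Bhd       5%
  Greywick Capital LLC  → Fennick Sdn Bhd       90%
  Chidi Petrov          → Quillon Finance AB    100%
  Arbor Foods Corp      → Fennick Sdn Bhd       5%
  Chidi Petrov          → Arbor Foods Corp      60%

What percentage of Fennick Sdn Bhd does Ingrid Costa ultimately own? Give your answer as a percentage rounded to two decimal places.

Ingrid reaches Fennick along 3 paths.
Via Arbor → Greywick: 38% × 100% × 90% = 34.2%.
Direct stake: 5% = 5%.
Via Arbor: 38% × 5% = 1.9%.
Total: 34.2% + 5% + 1.9% = 41.1%.
Rounded: 41.10%.

41.10%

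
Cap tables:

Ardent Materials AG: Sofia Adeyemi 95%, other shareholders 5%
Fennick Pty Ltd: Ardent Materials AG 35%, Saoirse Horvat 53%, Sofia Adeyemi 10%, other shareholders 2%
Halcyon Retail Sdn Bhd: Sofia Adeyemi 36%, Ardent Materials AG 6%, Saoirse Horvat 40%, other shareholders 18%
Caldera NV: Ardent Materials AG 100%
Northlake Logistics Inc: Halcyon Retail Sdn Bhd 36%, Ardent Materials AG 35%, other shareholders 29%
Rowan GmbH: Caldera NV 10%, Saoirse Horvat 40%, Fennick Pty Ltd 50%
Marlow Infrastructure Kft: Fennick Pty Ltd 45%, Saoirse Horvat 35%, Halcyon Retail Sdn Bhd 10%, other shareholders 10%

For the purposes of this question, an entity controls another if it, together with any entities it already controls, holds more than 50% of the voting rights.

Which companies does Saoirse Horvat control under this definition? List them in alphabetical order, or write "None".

Saoirse holds 53% of Fennick, so Saoirse controls Fennick.
Saoirse and Fennick together hold 40% + 50% = 90% of Rowan, so Saoirse controls Rowan.
Fennick and Saoirse together hold 45% + 35% = 80% of Marlow, so Saoirse controls Marlow.
No other company's threshold is met.

Fennick Pty Ltd, Marlow Infrastructure Kft, Rowan GmbH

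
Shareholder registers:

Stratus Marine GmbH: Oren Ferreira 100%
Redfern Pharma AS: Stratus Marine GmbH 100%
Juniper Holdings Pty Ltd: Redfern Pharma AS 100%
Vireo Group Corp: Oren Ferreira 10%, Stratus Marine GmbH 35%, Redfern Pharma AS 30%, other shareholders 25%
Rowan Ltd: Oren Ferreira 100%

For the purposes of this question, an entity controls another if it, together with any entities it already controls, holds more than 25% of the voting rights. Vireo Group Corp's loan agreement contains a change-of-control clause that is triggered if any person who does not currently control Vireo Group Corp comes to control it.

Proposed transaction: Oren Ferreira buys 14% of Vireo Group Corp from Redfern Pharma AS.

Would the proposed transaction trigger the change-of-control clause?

No

The purchase adds only to Oren's holdings (Redfern's stake shrinks), so Oren is the only person who could newly come to control Vireo.
Oren holds 100% of Stratus, so Oren controls Stratus.
Stratus holds 100% of Redfern, so Oren controls Redfern.
Oren and Stratus and Redfern together hold 10% + 35% + 30% = 75% of Vireo, so Oren controls Vireo.
So Oren already controls Vireo before the transaction.
After the purchase, Oren's direct stake in Vireo rises to 10% + 14% = 24%, and Redfern's stake falls to 16%.
Oren controlled Vireo already, so this is not a new person acquiring control; every other person's position is unchanged or reduced.
No new person acquires control, so the clause is not triggered.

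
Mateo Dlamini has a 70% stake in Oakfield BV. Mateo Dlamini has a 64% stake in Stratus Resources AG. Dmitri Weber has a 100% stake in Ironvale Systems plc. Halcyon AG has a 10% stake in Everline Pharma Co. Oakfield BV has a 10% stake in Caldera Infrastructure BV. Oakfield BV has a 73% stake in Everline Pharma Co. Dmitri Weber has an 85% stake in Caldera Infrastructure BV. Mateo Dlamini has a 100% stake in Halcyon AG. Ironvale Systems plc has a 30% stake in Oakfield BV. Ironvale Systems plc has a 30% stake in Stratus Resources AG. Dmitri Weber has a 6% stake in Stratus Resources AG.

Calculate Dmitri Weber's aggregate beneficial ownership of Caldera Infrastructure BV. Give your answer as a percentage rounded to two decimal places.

Dmitri reaches Caldera along 2 paths.
Direct stake: 85% = 85%.
Via Ironvale → Oakfield: 100% × 30% × 10% = 3%.
Total: 85% + 3% = 88%.
Rounded: 88.00%.

88.00%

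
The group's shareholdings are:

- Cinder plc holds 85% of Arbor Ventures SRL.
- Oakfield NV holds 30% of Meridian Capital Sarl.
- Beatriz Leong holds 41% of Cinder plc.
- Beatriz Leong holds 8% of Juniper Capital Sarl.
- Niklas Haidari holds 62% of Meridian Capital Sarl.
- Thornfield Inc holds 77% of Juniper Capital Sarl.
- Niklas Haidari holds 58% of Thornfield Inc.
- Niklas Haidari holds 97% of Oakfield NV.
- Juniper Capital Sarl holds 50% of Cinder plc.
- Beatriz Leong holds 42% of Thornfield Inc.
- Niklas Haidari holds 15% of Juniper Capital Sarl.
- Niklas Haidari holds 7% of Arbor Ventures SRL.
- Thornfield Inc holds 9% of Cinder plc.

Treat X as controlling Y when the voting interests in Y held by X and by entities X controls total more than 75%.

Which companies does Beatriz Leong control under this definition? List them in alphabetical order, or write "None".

None

Beatriz's largest direct stake is 42% in Thornfield, which does not meet the threshold.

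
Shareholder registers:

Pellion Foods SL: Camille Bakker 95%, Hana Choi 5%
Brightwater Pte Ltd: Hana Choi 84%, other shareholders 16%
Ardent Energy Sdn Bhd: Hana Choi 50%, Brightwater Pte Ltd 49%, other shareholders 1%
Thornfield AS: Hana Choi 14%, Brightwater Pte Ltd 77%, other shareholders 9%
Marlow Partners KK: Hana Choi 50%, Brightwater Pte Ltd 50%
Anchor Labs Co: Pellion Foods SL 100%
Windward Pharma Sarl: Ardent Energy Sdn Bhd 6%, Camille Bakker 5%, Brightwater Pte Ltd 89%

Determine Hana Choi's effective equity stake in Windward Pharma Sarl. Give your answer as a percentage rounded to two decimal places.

Hana reaches Windward along 3 paths.
Via Ardent: 50% × 6% = 3%.
Via Brightwater → Ardent: 84% × 49% × 6% = 2.4696%.
Via Brightwater: 84% × 89% = 74.76%.
Total: 3% + 2.4696% + 74.76% = 80.2296%.
Rounded: 80.23%.

80.23%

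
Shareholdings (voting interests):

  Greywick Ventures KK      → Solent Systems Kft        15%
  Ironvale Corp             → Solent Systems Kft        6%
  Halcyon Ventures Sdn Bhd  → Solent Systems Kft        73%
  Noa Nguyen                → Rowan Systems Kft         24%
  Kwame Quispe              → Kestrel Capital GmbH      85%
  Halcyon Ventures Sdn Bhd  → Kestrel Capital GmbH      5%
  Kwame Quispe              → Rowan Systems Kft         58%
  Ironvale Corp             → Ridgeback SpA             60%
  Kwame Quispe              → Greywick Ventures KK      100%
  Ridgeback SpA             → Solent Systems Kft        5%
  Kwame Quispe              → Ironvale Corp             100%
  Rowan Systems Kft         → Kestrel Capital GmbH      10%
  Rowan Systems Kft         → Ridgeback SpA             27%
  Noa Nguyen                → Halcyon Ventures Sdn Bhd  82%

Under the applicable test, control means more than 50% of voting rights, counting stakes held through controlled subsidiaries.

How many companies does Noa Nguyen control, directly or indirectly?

Noa holds 82% of Halcyon, so Noa controls Halcyon.
Halcyon holds 73% of Solent, so Noa controls Solent.
No other company's threshold is met.
Noa controls 2 companies.

2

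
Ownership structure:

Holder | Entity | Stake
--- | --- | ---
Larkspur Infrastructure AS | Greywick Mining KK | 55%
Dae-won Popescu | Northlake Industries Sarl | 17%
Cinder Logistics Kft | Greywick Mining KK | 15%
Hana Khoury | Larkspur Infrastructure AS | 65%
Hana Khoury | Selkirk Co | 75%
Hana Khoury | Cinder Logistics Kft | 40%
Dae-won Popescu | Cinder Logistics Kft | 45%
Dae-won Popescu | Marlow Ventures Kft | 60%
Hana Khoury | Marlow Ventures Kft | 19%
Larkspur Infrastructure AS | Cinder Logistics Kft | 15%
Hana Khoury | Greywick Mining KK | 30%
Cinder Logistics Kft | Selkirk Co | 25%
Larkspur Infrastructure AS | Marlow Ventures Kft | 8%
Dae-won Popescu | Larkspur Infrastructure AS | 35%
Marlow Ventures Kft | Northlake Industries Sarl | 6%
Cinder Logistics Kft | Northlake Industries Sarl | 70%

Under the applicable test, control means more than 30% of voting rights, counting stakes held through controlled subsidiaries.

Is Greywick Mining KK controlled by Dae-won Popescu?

Yes

Dae-won holds 35% of Larkspur, so Dae-won controls Larkspur.
Larkspur and Dae-won together hold 15% + 45% = 60% of Cinder, so Dae-won controls Cinder.
Larkspur and Cinder together hold 55% + 15% = 70% of Greywick, so Dae-won controls Greywick.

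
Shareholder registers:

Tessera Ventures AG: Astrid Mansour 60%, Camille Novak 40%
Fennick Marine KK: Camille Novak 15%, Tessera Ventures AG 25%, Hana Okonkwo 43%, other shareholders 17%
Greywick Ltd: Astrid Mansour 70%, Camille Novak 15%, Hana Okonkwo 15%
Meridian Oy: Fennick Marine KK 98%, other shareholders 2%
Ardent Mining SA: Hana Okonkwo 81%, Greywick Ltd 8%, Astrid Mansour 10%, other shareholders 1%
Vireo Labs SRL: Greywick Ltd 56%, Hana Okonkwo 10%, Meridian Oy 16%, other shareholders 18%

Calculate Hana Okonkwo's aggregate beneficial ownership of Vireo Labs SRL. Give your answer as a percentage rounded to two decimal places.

25.14%

Hana reaches Vireo along 3 paths.
Via Greywick: 15% × 56% = 8.4%.
Direct stake: 10% = 10%.
Via Fennick → Meridian: 43% × 98% × 16% = 6.7424%.
Total: 8.4% + 10% + 6.7424% = 25.1424%.
Rounded: 25.14%.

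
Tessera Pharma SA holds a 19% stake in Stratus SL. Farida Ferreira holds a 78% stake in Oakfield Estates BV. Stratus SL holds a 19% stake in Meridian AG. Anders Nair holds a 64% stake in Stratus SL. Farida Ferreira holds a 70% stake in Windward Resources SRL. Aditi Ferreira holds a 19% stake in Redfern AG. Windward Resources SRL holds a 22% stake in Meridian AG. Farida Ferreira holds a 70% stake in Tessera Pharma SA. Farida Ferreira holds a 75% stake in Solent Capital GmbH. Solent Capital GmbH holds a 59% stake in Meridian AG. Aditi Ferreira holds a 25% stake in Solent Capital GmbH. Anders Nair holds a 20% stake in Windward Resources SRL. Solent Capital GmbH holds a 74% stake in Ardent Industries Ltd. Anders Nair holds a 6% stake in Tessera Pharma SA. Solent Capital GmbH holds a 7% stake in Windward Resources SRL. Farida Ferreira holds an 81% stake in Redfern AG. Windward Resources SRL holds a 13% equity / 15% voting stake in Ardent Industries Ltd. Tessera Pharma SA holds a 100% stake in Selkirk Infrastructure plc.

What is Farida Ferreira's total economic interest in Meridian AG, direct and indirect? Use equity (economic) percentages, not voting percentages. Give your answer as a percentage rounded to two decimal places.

Farida reaches Meridian along 4 paths.
Via Tessera → Stratus: 70% × 19% × 19% = 2.527%.
Via Windward: 70% × 22% = 15.4%.
Via Solent → Windward: 75% × 7% × 22% = 1.155%.
Via Solent: 75% × 59% = 44.25%.
Total: 2.527% + 15.4% + 1.155% + 44.25% = 63.332%.
Rounded: 63.33%.

63.33%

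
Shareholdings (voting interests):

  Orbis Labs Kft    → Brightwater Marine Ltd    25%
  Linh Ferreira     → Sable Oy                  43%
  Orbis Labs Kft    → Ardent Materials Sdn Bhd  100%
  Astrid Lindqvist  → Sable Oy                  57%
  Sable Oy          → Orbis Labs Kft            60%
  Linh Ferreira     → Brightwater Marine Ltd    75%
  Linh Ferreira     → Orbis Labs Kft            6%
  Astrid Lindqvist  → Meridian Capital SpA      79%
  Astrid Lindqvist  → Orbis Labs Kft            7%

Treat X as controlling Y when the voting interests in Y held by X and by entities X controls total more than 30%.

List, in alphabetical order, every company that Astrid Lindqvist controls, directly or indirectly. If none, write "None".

Ardent Materials Sdn Bhd, Meridian Capital SpA, Orbis Labs Kft, Sable Oy

Astrid holds 57% of Sable, so Astrid controls Sable.
Astrid holds 79% of Meridian, so Astrid controls Meridian.
Astrid and Sable together hold 7% + 60% = 67% of Orbis, so Astrid controls Orbis.
Orbis holds 100% of Ardent, so Astrid controls Ardent.
No other company's threshold is met.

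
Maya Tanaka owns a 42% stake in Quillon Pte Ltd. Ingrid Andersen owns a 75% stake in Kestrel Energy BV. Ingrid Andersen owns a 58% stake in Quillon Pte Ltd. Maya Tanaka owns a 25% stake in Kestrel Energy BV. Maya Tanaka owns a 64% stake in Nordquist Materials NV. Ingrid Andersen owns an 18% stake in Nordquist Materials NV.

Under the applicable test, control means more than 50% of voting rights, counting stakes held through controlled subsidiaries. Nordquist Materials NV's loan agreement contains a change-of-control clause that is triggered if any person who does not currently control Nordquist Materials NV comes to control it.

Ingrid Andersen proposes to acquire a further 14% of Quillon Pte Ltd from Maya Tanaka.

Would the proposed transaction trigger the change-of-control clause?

No

The purchase adds only to Ingrid's holdings (Maya's stake shrinks), so Ingrid is the only person who could newly come to control Nordquist.
Ingrid holds 75% of Kestrel, so Ingrid controls Kestrel.
Ingrid holds 58% of Quillon, so Ingrid controls Quillon.
In Nordquist, Ingrid's side holds only 18%, not > 50%.
So before the transaction, Ingrid does not control Nordquist.
After the purchase, Ingrid's direct stake in Quillon rises to 58% + 14% = 72%, and Maya's stake falls to 28%.
Ingrid holds 72% of Quillon, so Ingrid controls Quillon.
After the transaction, Ingrid's side holds 18% of Nordquist, not > 50%, so Ingrid still does not control Nordquist.
No new person acquires control, so the clause is not triggered.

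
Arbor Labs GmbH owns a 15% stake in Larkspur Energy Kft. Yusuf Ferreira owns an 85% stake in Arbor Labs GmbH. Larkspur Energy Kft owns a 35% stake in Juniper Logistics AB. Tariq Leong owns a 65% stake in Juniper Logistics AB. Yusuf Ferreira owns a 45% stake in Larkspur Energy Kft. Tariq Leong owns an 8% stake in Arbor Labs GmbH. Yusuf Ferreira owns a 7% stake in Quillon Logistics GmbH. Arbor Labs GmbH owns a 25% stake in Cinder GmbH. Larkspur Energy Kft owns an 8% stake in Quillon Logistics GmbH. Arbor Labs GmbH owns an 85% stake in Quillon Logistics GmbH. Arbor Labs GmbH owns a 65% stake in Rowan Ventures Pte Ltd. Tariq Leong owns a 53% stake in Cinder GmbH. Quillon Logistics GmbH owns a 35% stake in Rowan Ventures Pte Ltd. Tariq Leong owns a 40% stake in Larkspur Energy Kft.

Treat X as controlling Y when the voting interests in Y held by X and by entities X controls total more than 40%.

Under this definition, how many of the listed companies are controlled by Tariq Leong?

2

Tariq holds 53% of Cinder, so Tariq controls Cinder.
Tariq holds 65% of Juniper, so Tariq controls Juniper.
No other company's threshold is met.
Tariq controls 2 companies.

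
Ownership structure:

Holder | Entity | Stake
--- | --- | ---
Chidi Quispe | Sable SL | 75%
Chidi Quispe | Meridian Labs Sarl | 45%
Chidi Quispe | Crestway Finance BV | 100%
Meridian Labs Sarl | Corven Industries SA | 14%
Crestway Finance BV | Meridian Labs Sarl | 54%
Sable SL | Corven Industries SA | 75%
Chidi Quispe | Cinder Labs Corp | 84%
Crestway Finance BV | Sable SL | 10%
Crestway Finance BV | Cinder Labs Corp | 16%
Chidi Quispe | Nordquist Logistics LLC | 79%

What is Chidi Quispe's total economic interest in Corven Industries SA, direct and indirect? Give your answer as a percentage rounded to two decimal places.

Chidi reaches Corven along 4 paths.
Via Meridian: 45% × 14% = 6.3%.
Via Crestway → Meridian: 100% × 54% × 14% = 7.56%.
Via Sable: 75% × 75% = 56.25%.
Via Crestway → Sable: 100% × 10% × 75% = 7.5%.
Total: 6.3% + 7.56% + 56.25% + 7.5% = 77.61%.

77.61%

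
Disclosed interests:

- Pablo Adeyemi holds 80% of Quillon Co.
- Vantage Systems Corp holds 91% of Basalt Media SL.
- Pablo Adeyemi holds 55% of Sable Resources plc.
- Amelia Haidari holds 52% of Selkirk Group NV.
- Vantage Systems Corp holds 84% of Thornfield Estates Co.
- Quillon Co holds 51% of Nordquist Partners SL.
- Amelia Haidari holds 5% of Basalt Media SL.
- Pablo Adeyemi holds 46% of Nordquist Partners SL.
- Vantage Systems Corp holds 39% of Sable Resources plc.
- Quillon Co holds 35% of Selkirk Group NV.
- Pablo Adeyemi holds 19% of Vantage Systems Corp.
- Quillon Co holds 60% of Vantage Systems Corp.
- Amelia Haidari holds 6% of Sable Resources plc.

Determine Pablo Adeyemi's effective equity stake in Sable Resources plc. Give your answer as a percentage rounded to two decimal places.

Pablo reaches Sable along 3 paths.
Direct stake: 55% = 55%.
Via Vantage: 19% × 39% = 7.41%.
Via Quillon → Vantage: 80% × 60% × 39% = 18.72%.
Total: 55% + 7.41% + 18.72% = 81.13%.

81.13%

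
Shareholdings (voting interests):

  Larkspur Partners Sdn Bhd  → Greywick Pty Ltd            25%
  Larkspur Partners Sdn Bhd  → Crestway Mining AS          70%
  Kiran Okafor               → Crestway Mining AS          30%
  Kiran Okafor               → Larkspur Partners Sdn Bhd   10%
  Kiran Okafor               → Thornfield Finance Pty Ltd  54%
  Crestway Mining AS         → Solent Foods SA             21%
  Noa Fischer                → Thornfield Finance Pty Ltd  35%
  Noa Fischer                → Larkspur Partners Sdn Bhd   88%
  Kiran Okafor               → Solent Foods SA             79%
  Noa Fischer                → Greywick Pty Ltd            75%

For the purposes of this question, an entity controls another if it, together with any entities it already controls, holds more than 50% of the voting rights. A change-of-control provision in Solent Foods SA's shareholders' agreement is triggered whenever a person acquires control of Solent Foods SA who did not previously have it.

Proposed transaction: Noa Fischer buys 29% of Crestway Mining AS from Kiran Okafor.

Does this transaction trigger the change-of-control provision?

No

The purchase adds only to Noa's holdings (Kiran's stake shrinks), so Noa is the only person who could newly come to control Solent.
Noa holds 88% of Larkspur, so Noa controls Larkspur.
Noa and Larkspur together hold 75% + 25% = 100% of Greywick, so Noa controls Greywick.
Larkspur holds 70% of Crestway, so Noa controls Crestway.
In Solent, Noa's side holds only 21%, not > 50%.
So before the transaction, Noa does not control Solent.
After the purchase, Noa holds 29% of Crestway directly, and Kiran's stake falls to 1%.
Larkspur and Noa together hold 70% + 29% = 99% of Crestway, so Noa controls Crestway.
After the transaction, Noa's side holds 21% of Solent, not > 50%, so Noa still does not control Solent.
No new person acquires control, so the clause is not triggered.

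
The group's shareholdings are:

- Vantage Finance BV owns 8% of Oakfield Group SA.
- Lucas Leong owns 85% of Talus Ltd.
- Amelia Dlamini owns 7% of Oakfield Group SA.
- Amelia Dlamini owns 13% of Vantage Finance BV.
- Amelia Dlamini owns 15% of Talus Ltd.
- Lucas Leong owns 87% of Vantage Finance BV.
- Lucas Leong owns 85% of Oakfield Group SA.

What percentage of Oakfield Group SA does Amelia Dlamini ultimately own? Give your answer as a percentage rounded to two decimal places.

Amelia reaches Oakfield along 2 paths.
Direct stake: 7% = 7%.
Via Vantage: 13% × 8% = 1.04%.
Total: 7% + 1.04% = 8.04%.

8.04%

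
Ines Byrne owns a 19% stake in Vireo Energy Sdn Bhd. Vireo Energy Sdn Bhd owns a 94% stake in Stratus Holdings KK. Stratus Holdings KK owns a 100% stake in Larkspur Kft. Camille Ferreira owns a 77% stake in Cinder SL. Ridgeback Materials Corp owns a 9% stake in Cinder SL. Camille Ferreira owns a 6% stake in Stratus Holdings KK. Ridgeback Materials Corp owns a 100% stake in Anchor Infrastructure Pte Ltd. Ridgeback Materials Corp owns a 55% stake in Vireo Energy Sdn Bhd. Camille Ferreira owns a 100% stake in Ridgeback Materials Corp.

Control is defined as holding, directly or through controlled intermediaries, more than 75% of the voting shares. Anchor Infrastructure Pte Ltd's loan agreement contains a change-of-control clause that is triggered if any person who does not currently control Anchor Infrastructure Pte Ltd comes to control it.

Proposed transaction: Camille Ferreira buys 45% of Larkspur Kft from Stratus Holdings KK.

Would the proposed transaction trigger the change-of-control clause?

The purchase adds only to Camille's holdings (Stratus's stake shrinks), so Camille is the only person who could newly come to control Anchor.
Camille holds 100% of Ridgeback, so Camille controls Ridgeback.
Ridgeback holds 100% of Anchor, so Camille controls Anchor.
So Camille already controls Anchor before the transaction.
After the purchase, Camille holds 45% of Larkspur directly, and Stratus's stake falls to 55%.
Camille controlled Anchor already, so this is not a new person acquiring control; every other person's position is unchanged or reduced.
No new person acquires control, so the clause is not triggered.

No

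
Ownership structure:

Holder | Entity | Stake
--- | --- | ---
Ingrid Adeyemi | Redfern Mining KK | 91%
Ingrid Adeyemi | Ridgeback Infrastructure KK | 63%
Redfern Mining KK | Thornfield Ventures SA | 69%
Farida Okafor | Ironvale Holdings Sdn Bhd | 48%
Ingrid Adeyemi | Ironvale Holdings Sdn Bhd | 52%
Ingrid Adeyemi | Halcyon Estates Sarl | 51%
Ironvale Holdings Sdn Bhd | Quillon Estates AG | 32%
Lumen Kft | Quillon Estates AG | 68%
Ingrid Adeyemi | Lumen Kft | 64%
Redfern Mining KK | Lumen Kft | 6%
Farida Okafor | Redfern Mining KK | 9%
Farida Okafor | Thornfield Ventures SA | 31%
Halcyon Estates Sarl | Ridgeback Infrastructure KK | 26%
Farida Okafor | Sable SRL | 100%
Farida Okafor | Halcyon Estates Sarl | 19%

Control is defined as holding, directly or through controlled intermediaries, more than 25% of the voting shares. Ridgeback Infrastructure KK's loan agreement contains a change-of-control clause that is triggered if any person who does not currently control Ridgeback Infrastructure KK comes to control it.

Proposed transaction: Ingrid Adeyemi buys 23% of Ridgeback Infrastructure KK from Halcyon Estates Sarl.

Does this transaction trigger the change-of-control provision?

No

The purchase adds only to Ingrid's holdings (Halcyon's stake shrinks), so Ingrid is the only person who could newly come to control Ridgeback.
Ingrid holds 51% of Halcyon, so Ingrid controls Halcyon.
Halcyon and Ingrid together hold 26% + 63% = 89% of Ridgeback, so Ingrid controls Ridgeback.
So Ingrid already controls Ridgeback before the transaction.
After the purchase, Ingrid's direct stake in Ridgeback rises to 63% + 23% = 86%, and Halcyon's stake falls to 3%.
Ingrid controlled Ridgeback already, so this is not a new person acquiring control; every other person's position is unchanged or reduced.
No new person acquires control, so the clause is not triggered.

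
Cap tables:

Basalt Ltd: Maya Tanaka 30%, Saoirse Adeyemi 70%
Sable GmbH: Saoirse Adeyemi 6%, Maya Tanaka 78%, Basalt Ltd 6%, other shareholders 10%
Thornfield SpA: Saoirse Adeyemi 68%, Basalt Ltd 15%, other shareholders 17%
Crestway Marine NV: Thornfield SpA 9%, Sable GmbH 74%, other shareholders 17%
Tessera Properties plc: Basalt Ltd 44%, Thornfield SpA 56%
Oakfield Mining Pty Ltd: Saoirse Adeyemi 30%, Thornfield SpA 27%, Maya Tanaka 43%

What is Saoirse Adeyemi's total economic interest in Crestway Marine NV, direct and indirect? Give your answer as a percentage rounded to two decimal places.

Saoirse reaches Crestway along 4 paths.
Via Thornfield: 68% × 9% = 6.12%.
Via Basalt → Thornfield: 70% × 15% × 9% = 0.945%.
Via Sable: 6% × 74% = 4.44%.
Via Basalt → Sable: 70% × 6% × 74% = 3.108%.
Total: 6.12% + 0.945% + 4.44% + 3.108% = 14.613%.
Rounded: 14.61%.

14.61%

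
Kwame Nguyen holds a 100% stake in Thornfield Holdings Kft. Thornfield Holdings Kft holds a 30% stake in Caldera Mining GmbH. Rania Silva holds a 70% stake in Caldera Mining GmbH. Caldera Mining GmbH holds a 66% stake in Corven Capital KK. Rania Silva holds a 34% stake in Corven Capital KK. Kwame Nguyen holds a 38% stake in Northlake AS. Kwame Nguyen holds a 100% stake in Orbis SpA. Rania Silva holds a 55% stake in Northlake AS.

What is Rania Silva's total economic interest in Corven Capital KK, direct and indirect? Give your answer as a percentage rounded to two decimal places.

Rania reaches Corven along 2 paths.
Direct stake: 34% = 34%.
Via Caldera: 70% × 66% = 46.2%.
Total: 34% + 46.2% = 80.2%.
Rounded: 80.20%.

80.20%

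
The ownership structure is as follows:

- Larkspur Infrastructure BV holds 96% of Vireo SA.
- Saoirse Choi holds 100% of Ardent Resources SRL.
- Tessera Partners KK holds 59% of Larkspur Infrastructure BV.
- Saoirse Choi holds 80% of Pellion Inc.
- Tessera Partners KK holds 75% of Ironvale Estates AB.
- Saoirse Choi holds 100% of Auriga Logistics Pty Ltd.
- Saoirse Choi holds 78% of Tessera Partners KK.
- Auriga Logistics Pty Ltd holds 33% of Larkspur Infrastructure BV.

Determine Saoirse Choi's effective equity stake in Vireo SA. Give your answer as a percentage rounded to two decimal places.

Saoirse reaches Vireo along 2 paths.
Via Auriga → Larkspur: 100% × 33% × 96% = 31.68%.
Via Tessera → Larkspur: 78% × 59% × 96% = 44.1792%.
Total: 31.68% + 44.1792% = 75.8592%.
Rounded: 75.86%.

75.86%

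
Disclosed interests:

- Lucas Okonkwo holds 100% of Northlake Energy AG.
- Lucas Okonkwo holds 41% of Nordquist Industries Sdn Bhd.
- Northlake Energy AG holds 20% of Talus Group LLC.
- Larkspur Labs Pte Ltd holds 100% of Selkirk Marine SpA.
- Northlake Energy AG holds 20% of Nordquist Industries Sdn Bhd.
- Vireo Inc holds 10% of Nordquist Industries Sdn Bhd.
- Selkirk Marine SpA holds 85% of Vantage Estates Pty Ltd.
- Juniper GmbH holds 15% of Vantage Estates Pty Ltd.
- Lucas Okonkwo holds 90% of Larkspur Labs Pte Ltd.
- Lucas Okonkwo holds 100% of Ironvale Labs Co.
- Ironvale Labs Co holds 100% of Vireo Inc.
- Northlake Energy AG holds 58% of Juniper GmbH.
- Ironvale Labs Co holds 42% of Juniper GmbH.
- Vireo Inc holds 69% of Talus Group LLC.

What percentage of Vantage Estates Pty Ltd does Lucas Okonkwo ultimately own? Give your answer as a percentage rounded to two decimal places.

Lucas reaches Vantage along 3 paths.
Via Ironvale → Juniper: 100% × 42% × 15% = 6.3%.
Via Northlake → Juniper: 100% × 58% × 15% = 8.7%.
Via Larkspur → Selkirk: 90% × 100% × 85% = 76.5%.
Total: 6.3% + 8.7% + 76.5% = 91.5%.
Rounded: 91.50%.

91.50%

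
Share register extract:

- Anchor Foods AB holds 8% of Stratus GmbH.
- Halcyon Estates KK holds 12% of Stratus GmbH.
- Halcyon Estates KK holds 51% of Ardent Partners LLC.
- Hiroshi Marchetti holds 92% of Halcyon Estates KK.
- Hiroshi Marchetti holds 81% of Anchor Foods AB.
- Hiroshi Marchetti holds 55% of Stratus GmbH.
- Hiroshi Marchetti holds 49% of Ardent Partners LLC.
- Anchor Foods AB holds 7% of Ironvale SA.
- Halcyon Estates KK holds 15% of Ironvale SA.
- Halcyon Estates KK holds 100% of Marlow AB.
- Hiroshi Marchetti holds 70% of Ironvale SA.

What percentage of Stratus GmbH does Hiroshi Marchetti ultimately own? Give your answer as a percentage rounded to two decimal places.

Hiroshi reaches Stratus along 3 paths.
Direct stake: 55% = 55%.
Via Halcyon: 92% × 12% = 11.04%.
Via Anchor: 81% × 8% = 6.48%.
Total: 55% + 11.04% + 6.48% = 72.52%.

72.52%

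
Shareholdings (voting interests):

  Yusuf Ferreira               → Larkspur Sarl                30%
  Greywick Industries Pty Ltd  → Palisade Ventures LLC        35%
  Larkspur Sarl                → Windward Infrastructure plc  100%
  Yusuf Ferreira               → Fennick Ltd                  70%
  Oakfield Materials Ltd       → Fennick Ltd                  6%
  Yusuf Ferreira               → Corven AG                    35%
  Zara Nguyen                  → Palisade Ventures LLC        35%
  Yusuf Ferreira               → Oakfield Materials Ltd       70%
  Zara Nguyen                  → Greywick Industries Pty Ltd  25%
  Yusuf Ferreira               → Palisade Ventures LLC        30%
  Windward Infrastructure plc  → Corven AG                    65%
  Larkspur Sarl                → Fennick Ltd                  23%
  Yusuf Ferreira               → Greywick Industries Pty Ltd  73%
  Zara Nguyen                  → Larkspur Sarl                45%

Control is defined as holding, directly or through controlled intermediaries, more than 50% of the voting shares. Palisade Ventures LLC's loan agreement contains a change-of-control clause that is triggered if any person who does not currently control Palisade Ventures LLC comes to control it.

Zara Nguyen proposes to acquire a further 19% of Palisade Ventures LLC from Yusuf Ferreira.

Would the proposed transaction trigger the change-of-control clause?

Yes

The purchase adds only to Zara's holdings (Yusuf's stake shrinks), so Zara is the only person who could newly come to control Palisade.
Zara's largest direct stake is 45% in Larkspur, which does not meet the threshold, so Zara controls no company.
In Palisade, Zara's side holds only 35%, not > 50%.
So before the transaction, Zara does not control Palisade.
After the purchase, Zara's direct stake in Palisade rises to 35% + 19% = 54%, and Yusuf's stake falls to 11%.
Zara holds 54% of Palisade, so Zara controls Palisade.
Zara did not control Palisade before and does after, so the clause is triggered.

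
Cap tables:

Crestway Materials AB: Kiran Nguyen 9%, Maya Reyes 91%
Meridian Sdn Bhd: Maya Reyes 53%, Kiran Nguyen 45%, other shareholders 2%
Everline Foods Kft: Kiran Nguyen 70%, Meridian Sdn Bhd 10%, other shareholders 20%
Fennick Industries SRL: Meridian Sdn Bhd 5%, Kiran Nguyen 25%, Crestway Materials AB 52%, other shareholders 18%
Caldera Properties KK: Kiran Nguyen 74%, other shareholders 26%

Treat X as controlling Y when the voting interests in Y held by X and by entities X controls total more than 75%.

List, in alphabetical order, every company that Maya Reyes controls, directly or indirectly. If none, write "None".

Crestway Materials AB

Maya holds 91% of Crestway, so Maya controls Crestway.
No other company's threshold is met.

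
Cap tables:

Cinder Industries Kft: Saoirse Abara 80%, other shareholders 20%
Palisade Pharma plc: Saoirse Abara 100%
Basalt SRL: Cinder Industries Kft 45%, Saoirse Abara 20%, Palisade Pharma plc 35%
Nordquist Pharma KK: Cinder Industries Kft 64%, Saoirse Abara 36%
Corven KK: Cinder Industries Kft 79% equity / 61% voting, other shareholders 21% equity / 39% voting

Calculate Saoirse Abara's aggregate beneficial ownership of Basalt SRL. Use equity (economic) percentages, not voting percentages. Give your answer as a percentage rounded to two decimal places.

Saoirse reaches Basalt along 3 paths.
Via Cinder: 80% × 45% = 36%.
Direct stake: 20% = 20%.
Via Palisade: 100% × 35% = 35%.
Total: 36% + 20% + 35% = 91%.
Rounded: 91.00%.

91.00%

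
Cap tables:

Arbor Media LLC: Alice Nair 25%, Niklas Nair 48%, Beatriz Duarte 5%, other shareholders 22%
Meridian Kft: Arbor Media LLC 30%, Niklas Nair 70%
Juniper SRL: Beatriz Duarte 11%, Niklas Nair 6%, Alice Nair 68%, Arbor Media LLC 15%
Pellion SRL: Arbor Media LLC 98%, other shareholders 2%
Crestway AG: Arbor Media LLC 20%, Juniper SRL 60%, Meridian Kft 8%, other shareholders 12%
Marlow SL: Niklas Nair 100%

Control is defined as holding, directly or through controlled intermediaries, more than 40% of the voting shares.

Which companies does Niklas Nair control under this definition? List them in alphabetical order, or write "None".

Niklas holds 48% of Arbor, so Niklas controls Arbor.
Arbor and Niklas together hold 30% + 70% = 100% of Meridian, so Niklas controls Meridian.
Arbor holds 98% of Pellion, so Niklas controls Pellion.
Niklas holds 100% of Marlow, so Niklas controls Marlow.
No other company's threshold is met.

Arbor Media LLC, Marlow SL, Meridian Kft, Pellion SRL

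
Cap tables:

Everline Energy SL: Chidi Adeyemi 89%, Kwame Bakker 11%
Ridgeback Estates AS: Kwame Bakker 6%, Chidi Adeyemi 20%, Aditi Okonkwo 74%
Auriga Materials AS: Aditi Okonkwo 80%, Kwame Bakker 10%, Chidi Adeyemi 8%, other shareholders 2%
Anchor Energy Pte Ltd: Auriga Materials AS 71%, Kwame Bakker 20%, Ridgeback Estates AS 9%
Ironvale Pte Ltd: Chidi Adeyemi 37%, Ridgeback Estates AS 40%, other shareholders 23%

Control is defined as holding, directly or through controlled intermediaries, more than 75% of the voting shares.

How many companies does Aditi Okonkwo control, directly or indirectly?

Aditi holds 80% of Auriga, so Aditi controls Auriga.
No other company's threshold is met.
Aditi controls 1 company.

1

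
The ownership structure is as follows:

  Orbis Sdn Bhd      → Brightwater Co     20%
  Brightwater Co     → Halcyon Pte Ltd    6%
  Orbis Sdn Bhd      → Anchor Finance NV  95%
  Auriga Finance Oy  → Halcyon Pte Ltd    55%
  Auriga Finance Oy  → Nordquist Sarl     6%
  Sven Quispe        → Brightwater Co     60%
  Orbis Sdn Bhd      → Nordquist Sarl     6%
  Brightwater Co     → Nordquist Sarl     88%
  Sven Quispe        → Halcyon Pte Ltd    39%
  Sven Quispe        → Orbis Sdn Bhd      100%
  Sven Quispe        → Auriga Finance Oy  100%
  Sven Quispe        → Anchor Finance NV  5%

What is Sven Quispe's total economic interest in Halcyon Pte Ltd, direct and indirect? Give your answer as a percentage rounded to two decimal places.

Sven reaches Halcyon along 4 paths.
Via Auriga: 100% × 55% = 55%.
Via Brightwater: 60% × 6% = 3.6%.
Via Orbis → Brightwater: 100% × 20% × 6% = 1.2%.
Direct stake: 39% = 39%.
Total: 55% + 3.6% + 1.2% + 39% = 98.8%.
Rounded: 98.80%.

98.80%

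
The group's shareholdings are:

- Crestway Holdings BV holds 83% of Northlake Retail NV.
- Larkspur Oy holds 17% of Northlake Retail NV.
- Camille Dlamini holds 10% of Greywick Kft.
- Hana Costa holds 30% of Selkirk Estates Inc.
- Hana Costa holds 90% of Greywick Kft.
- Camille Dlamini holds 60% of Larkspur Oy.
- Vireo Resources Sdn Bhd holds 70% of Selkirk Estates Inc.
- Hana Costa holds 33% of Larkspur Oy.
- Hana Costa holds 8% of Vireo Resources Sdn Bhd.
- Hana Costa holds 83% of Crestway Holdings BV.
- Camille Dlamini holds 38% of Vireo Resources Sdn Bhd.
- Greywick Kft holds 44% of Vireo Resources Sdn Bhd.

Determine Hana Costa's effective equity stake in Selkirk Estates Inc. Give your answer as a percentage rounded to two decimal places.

63.32%

Hana reaches Selkirk along 3 paths.
Direct stake: 30% = 30%.
Via Greywick → Vireo: 90% × 44% × 70% = 27.72%.
Via Vireo: 8% × 70% = 5.6%.
Total: 30% + 27.72% + 5.6% = 63.32%.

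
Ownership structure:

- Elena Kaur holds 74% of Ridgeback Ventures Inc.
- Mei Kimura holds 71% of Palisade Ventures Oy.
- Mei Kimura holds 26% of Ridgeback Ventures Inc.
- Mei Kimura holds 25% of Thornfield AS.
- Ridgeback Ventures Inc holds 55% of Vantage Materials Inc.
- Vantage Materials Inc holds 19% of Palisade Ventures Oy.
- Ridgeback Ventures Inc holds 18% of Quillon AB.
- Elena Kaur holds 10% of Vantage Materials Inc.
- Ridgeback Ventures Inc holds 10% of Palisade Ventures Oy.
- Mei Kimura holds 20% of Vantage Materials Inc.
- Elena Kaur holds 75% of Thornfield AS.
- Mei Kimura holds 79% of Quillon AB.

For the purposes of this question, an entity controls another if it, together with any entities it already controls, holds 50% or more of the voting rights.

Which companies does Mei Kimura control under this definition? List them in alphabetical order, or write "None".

Mei holds 79% of Quillon, so Mei controls Quillon.
Mei holds 71% of Palisade, so Mei controls Palisade.
No other company's threshold is met.

Palisade Ventures Oy, Quillon AB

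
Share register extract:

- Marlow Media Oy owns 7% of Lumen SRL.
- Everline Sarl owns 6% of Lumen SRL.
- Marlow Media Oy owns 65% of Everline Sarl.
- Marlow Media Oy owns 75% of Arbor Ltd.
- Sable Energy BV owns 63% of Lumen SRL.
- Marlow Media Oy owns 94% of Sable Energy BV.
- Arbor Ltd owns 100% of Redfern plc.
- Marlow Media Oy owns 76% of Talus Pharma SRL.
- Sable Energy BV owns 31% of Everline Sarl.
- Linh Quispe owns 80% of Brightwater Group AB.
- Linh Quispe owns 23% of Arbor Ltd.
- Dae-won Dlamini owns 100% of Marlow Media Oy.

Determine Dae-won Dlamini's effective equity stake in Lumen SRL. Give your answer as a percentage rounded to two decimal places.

71.87%

Dae-won reaches Lumen along 4 paths.
Via Marlow → Sable: 100% × 94% × 63% = 59.22%.
Via Marlow: 100% × 7% = 7%.
Via Marlow → Sable → Everline: 100% × 94% × 31% × 6% = 1.7484%.
Via Marlow → Everline: 100% × 65% × 6% = 3.9%.
Total: 59.22% + 7% + 1.7484% + 3.9% = 71.8684%.
Rounded: 71.87%.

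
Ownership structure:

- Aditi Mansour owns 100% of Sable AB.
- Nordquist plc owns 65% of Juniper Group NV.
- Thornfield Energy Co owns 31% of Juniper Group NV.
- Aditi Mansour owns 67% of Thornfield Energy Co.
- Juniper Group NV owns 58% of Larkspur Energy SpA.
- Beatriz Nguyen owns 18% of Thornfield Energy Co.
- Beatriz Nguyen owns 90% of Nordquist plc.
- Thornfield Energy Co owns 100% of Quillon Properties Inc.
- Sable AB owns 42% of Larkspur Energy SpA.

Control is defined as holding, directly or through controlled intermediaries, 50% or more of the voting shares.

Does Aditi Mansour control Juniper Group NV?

Aditi holds 67% of Thornfield, so Aditi controls Thornfield.
Aditi holds 100% of Sable, so Aditi controls Sable.
Thornfield holds 100% of Quillon, so Aditi controls Quillon.
In Juniper, Aditi's side holds only 31%, not ≥ 50%.
So Aditi does not control Juniper.

No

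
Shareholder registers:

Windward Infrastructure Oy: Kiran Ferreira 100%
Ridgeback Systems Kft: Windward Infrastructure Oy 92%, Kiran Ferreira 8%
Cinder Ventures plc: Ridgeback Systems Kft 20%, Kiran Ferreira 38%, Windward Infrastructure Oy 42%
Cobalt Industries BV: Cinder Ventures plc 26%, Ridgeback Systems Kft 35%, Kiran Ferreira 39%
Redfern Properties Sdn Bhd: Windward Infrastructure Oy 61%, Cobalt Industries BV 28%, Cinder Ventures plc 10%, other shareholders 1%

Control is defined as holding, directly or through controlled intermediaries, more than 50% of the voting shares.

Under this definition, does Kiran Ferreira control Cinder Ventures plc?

Yes

Kiran holds 100% of Windward, so Kiran controls Windward.
Windward and Kiran together hold 92% + 8% = 100% of Ridgeback, so Kiran controls Ridgeback.
Ridgeback and Kiran and Windward together hold 20% + 38% + 42% = 100% of Cinder, so Kiran controls Cinder.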